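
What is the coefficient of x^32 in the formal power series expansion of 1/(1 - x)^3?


The negative binomial / multiset identity is
1/(1 - x)^r = sum_{k>=0} C(k + r - 1, r - 1) x^k.
Here r = 3 and k = 32, so the coefficient is
C(32 + 2, 2) = C(34, 2)
= 561

561


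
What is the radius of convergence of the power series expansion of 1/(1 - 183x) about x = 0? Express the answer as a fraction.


Expanding 1/(1 - 183x) = sum_{k>=0} 183^k x^k, the series converges when |183x| < 1, i.e., |x| < 1/183.
So the radius of convergence is 1/183 = 1/183.

1/183


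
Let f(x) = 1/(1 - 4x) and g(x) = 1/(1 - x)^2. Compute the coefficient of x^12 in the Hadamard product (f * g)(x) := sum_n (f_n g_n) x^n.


f has coefficients f_k = 4^k. For g = 1/(1 - x)^2 the coefficient is g_k = C(k + 1, 1) = k + 1. The Hadamard coefficient is (f * g)_k = 4^k * (k + 1).
For k = 12: 4^12 * 13 = 16777216 * 13 = 218103808.

218103808


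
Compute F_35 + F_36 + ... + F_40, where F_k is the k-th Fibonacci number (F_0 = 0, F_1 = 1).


Use the identity sum_{k=0}^{N} F_k = F_{N+2} - 1 (which follows from F_{k+2} - F_{k+1} = F_k). Then
sum_{k=35}^{40} F_k = (F_{42} - 1) - (F_{36} - 1) = F_{42} - F_{36}.
Computing: F_{42} = 267914296, F_{36} = 14930352, so
Sum = 267914296 - 14930352 = 252983944.

252983944


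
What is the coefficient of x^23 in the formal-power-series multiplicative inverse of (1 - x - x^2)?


Let the inverse be f(x) = sum_{k>=0} a_k x^k. From f(x) * (1 - x - x^2) = 1 and matching coefficients:
 x^0: a_0 = 1.
 x^1: a_1 - a_0 = 0, so a_1 = 1.
 x^k (k >= 2): a_k - a_{k-1} - a_{k-2} = 0, i.e. a_k = a_{k-1} + a_{k-2}.
This is the Fibonacci-type recurrence shifted so that a_0 = a_1 = 1.
Iterating: a_0=1, a_1=1, a_2=2, a_3=3, a_4=5, a_5=8, a_6=13, a_7=21, a_8=34, a_9=55, ...
a_23 = 46368.

46368


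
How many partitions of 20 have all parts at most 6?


Using the generating function (1-x)^(-1)(1-x^2)^(-1)...(1-x^6)^(-1),
the coefficient of x^20 counts these restricted partitions.
Result = 282

282


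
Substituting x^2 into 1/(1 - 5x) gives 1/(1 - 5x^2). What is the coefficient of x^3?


Since 1/(1 - 5x^2) only has even powers of x,
the coefficient of x^3 (odd) is 0.

0


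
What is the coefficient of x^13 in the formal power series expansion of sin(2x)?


The Maclaurin series is sin(t) = sum_{k>=0} (-1)^k t^(2k+1) / (2k+1)!, so substituting t = 2x, only odd powers of x are nonzero, with coefficient of x^(2k+1) equal to (-1)^k 2^(2k+1) / (2k+1)!.
Write 13 = 2*6 + 1, giving the coefficient (-1)^6 * 2^13 / 13! = 8192/6227020800 = 8/6081075.

8/6081075


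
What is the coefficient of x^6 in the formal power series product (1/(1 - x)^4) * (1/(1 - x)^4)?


Combine the factors: (1/(1 - x)^4) * (1/(1 - x)^4) = 1/(1 - x)^8.
Then use 1/(1 - x)^r = sum_{k>=0} C(k + r - 1, r - 1) x^k with r = 8 and k = 6:
C(13, 7) = 1716.

1716


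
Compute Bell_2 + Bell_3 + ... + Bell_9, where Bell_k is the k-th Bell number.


Recall Bell_k counts set partitions of a k-set (with Bell_0 = 1 by convention).
Bell_2 through Bell_9: 2, 5, 15, 52, 203, 877, 4140, 21147
Sum = 2 + 5 + 15 + 52 + 203 + 877 + 4140 + 21147 = 26441.

26441


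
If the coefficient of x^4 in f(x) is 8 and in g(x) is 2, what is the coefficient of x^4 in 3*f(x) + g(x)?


Scalar multiplication scales coefficients: 3 * 8 = 24.
Then add the g coefficient: 24 + 2
= 26

26


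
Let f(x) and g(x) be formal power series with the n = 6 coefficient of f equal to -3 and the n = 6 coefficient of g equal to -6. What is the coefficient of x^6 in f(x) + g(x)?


Addition of formal power series is termwise.
The coefficient of x^6 in f + g = -3 + -6
= -9

-9


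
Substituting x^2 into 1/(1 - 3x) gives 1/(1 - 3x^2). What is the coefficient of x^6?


The coefficient of x^(2m) in 1/(1 - 3x^2) is 3^m.
With n = 6 = 2*3, the coefficient is 3^3 = 27.

27


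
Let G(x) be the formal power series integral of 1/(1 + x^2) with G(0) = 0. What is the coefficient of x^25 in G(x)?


1/(1 + x^2) = sum_{j>=0} (-1)^j x^(2j). Integrating termwise with G(0) = 0:
G(x) = sum_{j>=0} (-1)^j x^(2j+1) / (2j+1) = arctan(x).
Only odd powers are nonzero. For x^25 write 25 = 2*12 + 1, giving
(-1)^12 / 25 = 1/25 = 1/25.

1/25


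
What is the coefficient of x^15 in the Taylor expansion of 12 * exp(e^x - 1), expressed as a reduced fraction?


exp(e^x - 1) = sum_{k>=0} Bell_k x^k / k!, where Bell_k is the k-th Bell number.
So the coefficient of x^15 is 12 * Bell_15 / 15!.
Computing: Bell_15 = 1382958545 and 15! = 1307674368000, giving
12 * 1382958545/1307674368000 = 276591709/21794572800.

276591709/21794572800


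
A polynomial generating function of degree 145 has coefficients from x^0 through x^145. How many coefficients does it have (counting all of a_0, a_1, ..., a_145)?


A polynomial of degree 145 takes the form a_0 + a_1 x + ... + a_145 x^145.
The number of coefficients is 145 + 1 = 146.

146


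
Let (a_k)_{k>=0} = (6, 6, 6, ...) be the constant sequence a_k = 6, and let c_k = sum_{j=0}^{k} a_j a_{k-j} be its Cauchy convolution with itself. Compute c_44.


Since a_j = 6 for all j >= 0, the convolution sum becomes
c_k = sum_{j=0}^{k} 6 * 6 = 36 * (k + 1).
Equivalently, the generating function of (a_k) is 6/(1 - x) and its square is 36/(1 - x)^2 = sum_{k>=0} 36(k + 1) x^k.
For k = 44: 36 * 45 = 1620.

1620


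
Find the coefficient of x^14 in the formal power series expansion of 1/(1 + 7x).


Write 1/(1 + c x) = 1/(1 - (-c) x) and apply the geometric-series identity
1/(1 - y) = sum_{k>=0} y^k to get 1/(1 + c x) = sum_{k>=0} (-c)^k x^k.
So the coefficient of x^k is (-c)^k = (-1)^k * c^k.
Here c = 7 and k = 14:
(-7)^14 = 1 * 678223072849 = 678223072849

678223072849


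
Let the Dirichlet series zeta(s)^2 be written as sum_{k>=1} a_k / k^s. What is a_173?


The Dirichlet convolution of the constant function 1 with itself gives (1 * 1)(k) = sum_{d | k} 1 = d(k), the number of positive divisors of k.
Since zeta(s) = sum_{k>=1} 1/k^s, we have zeta(s)^2 = sum_{k>=1} d(k)/k^s, so a_k = d(k).
For k = 173: the divisors are 1, 173.
Count = 2.

2


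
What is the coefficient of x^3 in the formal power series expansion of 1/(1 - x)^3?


The expansion 1/(1 - x)^r = sum_{k>=0} C(k + r - 1, r - 1) x^k follows from the multiset / negative-binomial theorem (or from repeated differentiation of the geometric series).
For r = 3 and k = 3:
C(5, 2) = 120 / (2 * 6) = 10.

10


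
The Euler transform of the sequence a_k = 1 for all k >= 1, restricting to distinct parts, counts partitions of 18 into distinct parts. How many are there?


Partitions of 18 into distinct parts can be computed via generating function.
Product (1+x)(1+x^2)(1+x^3)...
The coefficient of x^18 = 46

46


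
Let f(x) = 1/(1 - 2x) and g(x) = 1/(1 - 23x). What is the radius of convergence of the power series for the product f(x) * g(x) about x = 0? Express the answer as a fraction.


The radius of 1/(1 - 2x) is 1/2 (nearest singularity at x = 1/2), and the radius of 1/(1 - 23x) is 1/23.
The product f(x)*g(x) = 1/((1 - 2x)(1 - 23x)) has singularities at both 1/2 and 1/23, so its radius of convergence is the distance to the nearest one:
min(1/2, 1/23) = 1/23.

1/23


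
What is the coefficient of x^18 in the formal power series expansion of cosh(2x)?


The Maclaurin series is cosh(t) = sum_{m>=0} t^(2m) / (2m)!, so substituting t = 2x, only even powers of x are nonzero, with coefficient of x^(2m) equal to 2^(2m) / (2m)!.
For x^18 the coefficient is 2^18/18! = 262144/6402373705728000 = 4/97692469875.

4/97692469875


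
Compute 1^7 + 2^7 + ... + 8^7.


This power sum has a closed form given by Faulhaber's formula
sum_{k=1}^{m} k^p = (1 / (p + 1)) * sum_{j=0}^{p} C(p + 1, j) B_j m^(p + 1 - j),
but for small m direct computation is fastest:
1 + 128 + 2187 + 16384 + 78125 + 279936 + 823543 + 2097152 = 3297456.

3297456


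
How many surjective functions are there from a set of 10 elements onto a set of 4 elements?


By inclusion-exclusion on which target elements are missed, the number of surjections from an n-set onto a k-set is
surj(n, k) = sum_{j=0}^{k} (-1)^j C(k, j) (k - j)^n.
Equivalently surj(n, k) = k! * S(n, k), where S(n, k) is the Stirling number of the second kind.
For n = 10, k = 4:
S(10, 4) = 34105, so
surj = 4! * 34105 = 24 * 34105 = 818520.

818520


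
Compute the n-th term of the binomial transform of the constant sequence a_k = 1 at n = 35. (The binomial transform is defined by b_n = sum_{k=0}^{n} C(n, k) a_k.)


With a_k = 1 for all k, b_n = sum_{k=0}^{n} C(n, k) = 2^n by the binomial theorem.
For n = 35: 2^35 = 34359738368.

34359738368


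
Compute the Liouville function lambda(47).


The Liouville function is lambda(k) = (-1)^Omega(k), where Omega(k) counts the prime factors of k with multiplicity.
Factoring: 47 = 47, so Omega(47) = 1.
lambda(47) = (-1)^1 = -1.

-1


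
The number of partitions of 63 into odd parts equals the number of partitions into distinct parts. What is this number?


Computing partitions of 63 into odd parts (1, 3, 5, ...):
Using the generating function prod_{k>=0} 1/(1-x^(2k+1)),
the count is 14848

14848


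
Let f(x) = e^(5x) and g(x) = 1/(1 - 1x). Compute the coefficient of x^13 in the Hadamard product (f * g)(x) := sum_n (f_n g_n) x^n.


Expanding: f_k = 5^k/k! (from e^(5x)) and g_k = 1^k (from 1/(1 - 1x)). So the Hadamard coefficient (f * g)_k = 5^k 1^k / k! = (5)^k / k!.
For k = 13: 5^13/13! = 1220703125/6227020800 = 48828125/249080832.

48828125/249080832


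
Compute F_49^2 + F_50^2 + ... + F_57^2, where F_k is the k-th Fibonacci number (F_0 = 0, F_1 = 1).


There is a standard identity sum_{k=0}^{N} F_k^2 = F_N * F_{N+1} (proved inductively from the telescoping relation F_k^2 = F_k F_{k+1} - F_{k-1} F_k). Then
sum_{k=49}^{57} F_k^2 = F_57 F_58 - F_48 F_49.
Computing: F_57 = 365435296162, F_58 = 591286729879, F_48 = 4807526976, F_49 = 7778742049.
Sum = 365435296162 * 591286729879 - 4807526976 * 7778742049 = 216039644737752946410574.

216039644737752946410574


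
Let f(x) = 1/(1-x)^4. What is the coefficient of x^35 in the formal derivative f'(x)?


Differentiate: d/dx [ 1/(1-x)^r ] = r / (1-x)^(r+1).
Here r = 4, so f'(x) = 4 / (1-x)^5.
The expansion of 1/(1-x)^(r+1) has coefficient of x^n equal to C(n+r, r).
So the coefficient of x^35 in f'(x) is
4 * C(39, 4) = 4 * 82251 = 329004

329004


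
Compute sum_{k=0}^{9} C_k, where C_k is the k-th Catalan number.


C_0 through C_9: 1, 1, 2, 5, 14, 42, 132, 429, 1430, 4862
Sum = 1 + 1 + 2 + 5 + 14 + 42 + 132 + 429 + 1430 + 4862
= 6918

6918


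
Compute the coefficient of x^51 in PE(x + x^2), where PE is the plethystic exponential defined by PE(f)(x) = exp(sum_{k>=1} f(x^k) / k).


With f(x) = x + x^2, the exponent is sum_{k>=1} (x^k + x^(2k)) / k = -ln(1 - x) - ln(1 - x^2). Exponentiating:
PE(x + x^2) = 1 / ((1 - x)(1 - x^2)).
This is the generating function for partitions of n into parts of size 1 or 2. The number of 2's can be any j in 0..25, and the rest are 1's, so
[x^51] = floor(51/2) + 1 = 26.

26


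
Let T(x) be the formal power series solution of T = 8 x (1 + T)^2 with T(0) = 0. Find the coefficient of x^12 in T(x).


Apply the Lagrange inversion formula: if T = 8 x * phi(T) with phi(t) = (1 + t)^2, then [x^n] T = 8^n * (1/n) [t^(n-1)] phi(t)^n = 8^n * (1/n) [t^(n-1)] (1 + t)^(2n) = 8^n * (1/n) C(2n, n-1).
Using the identity C(2n, n-1) = C(2n, n) * n / (n+1), the unscaled factor equals C(2n, n) / (n+1) = C_n, the n-th Catalan number.
For n = 12: C_12 = C(24, 12) / 13 = 2704156/13 = 208012.
With the 8^12 = 68719476736 factor, the coefficient is 68719476736 * 208012 = 14294475794808832.

14294475794808832


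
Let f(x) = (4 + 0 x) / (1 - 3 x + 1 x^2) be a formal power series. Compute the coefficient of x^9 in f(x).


Write f(x) = sum_{k>=0} a_k x^k. Multiplying both sides by 1 - 3 x + 1 x^2 gives
(1 - 3 x + 1 x^2) sum_{k>=0} a_k x^k = 4 + 0 x.
Matching coefficients:
 x^0: a_0 = 4
 x^1: a_1 - 3 a_0 = 0  =>  a_1 = 3*4 + 0 = 12
 x^k (k >= 2): a_k = 3 a_{k-1} - 1 a_{k-2}.
Iterating: a_2 = 32, a_3 = 84, a_4 = 220, a_5 = 576, a_6 = 1508, a_7 = 3948, a_8 = 10336, a_9 = 27060.
So the coefficient of x^9 is 27060.

27060


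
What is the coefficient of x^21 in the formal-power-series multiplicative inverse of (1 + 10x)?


The inverse is 1/(1 + 10x). Apply the geometric identity 1/(1 - y) = sum_{k>=0} y^k with y = -10x:
1/(1 + 10x) = sum_{k>=0} (-10)^k x^k.
So the coefficient of x^21 is (-10)^21 = -1000000000000000000000.

-1000000000000000000000


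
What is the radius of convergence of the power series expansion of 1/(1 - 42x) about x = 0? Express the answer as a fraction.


Expanding 1/(1 - 42x) = sum_{k>=0} 42^k x^k, the series converges when |42x| < 1, i.e., |x| < 1/42.
So the radius of convergence is 1/42 = 1/42.

1/42


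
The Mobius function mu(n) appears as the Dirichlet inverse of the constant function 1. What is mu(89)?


89 = 89 (all distinct primes).
mu(89) = (-1)^1 = -1

-1


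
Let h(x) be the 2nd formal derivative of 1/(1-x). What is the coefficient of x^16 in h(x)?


Differentiating 2 times: d^2/dx^2 [1/(1-x)] = 2!/(1-x)^3.
The expansion 1/(1-x)^3 = sum_{k>=0} C(k+2, 2) x^k, so the coefficient of x^n in 2!/(1-x)^3 is 2! * C(n+2, 2).
For n = 16: 2 * C(18, 2) = 2 * 153 = 306

306


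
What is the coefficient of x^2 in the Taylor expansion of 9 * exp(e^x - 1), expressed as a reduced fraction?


exp(e^x - 1) = sum_{k>=0} Bell_k x^k / k!, where Bell_k is the k-th Bell number.
So the coefficient of x^2 is 9 * Bell_2 / 2!.
Computing: Bell_2 = 2 and 2! = 2, giving
9 * 2/2 = 9.

9


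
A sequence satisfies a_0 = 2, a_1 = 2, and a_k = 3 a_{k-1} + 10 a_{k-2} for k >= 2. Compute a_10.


The characteristic equation is t^2 - 3 t - 10 = 0, with roots r_1 = 5 and r_2 = -2 (so c_1 = r_1 + r_2, c_2 = -r_1 r_2 as required).
One can use the closed form a_n = A r_1^n + B r_2^n, but direct iteration is more reliable:
a_0 = 2, a_1 = 2, a_2 = 26, a_3 = 98, a_4 = 554, a_5 = 2642, a_6 = 13466, a_7 = 66818, a_8 = 335114, a_9 = 1673522, a_10 = 8371706.
So a_10 = 8371706.

8371706


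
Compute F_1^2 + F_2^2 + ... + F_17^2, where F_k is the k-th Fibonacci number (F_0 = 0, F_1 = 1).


There is a standard identity sum_{k=0}^{N} F_k^2 = F_N * F_{N+1} (proved inductively from the telescoping relation F_k^2 = F_k F_{k+1} - F_{k-1} F_k). Then
sum_{k=1}^{17} F_k^2 = F_17 F_18 - F_0 F_1.
Computing: F_17 = 1597, F_18 = 2584, F_0 = 0, F_1 = 1.
Sum = 1597 * 2584 - 0 * 1 = 4126648.

4126648


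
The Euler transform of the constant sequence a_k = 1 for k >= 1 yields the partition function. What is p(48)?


The Euler transform converts the sequence a_k = 1 into the number of integer partitions.
Using the recurrence or dynamic programming:
p(48) = 147273

147273


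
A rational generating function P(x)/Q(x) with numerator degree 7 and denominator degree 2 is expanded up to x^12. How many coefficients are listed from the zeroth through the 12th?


Expanding up to x^12 gives the coefficients for x^0, x^1, ..., x^12.
That is 12 + 1 = 13 coefficients in total.

13


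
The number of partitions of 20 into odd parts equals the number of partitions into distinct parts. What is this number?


Computing partitions of 20 into odd parts (1, 3, 5, ...):
Using the generating function prod_{k>=0} 1/(1-x^(2k+1)),
the count is 64

64


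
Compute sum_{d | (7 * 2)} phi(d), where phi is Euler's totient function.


First, 7 * 2 = 14. One classical identity is sum_{d | n} phi(d) = n (each k in [1, n] has a unique gcd with n, and among the k's with gcd(k, n) = n/d there are phi(d) of them). So the sum equals 14. We also verify directly:
Divisors of 14: 1, 2, 7, 14.
phi values: 1, 1, 6, 6.
Sum = 14.

14


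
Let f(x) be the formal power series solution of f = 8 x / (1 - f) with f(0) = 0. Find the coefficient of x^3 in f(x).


Apply Lagrange inversion: f = 8 x * phi(f) with phi(t) = 1/(1 - t), so
[x^n] f = 8^n * (1/n) [t^(n-1)] phi(t)^n = 8^n * (1/n) [t^(n-1)] (1 - t)^(-n) = 8^n * (1/n) C(2n - 2, n - 1) = 8^n * C_{n-1}.
For n = 3: C_2 = C(4, 2) / 3 = 6/3 = 2.
With the 8^3 = 512 factor, the coefficient is 512 * 2 = 1024.

1024


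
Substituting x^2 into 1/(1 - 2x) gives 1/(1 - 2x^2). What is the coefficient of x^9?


Since 1/(1 - 2x^2) only has even powers of x,
the coefficient of x^9 (odd) is 0.

0


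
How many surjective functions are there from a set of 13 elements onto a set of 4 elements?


By inclusion-exclusion on which target elements are missed, the number of surjections from an n-set onto a k-set is
surj(n, k) = sum_{j=0}^{k} (-1)^j C(k, j) (k - j)^n.
Equivalently surj(n, k) = k! * S(n, k), where S(n, k) is the Stirling number of the second kind.
For n = 13, k = 4:
S(13, 4) = 2532530, so
surj = 4! * 2532530 = 24 * 2532530 = 60780720.

60780720


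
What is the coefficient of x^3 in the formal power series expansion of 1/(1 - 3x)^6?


The general identity 1/(1 - c x)^r = sum_{k>=0} c^k C(k + r - 1, r - 1) x^k follows by substituting y = c x into 1/(1 - y)^r = sum_{k>=0} C(k + r - 1, r - 1) y^k.
For c = 3, r = 6, k = 3:
3^3 * C(8, 5) = 27 * 56 = 1512.

1512


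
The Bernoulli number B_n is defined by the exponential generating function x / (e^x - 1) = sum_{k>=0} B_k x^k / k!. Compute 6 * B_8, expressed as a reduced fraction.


Bernoulli numbers can also be computed recursively via B_0 = 1 and sum_{j=0}^{m} C(m+1, j) B_j = 0 for m >= 1. Odd-index Bernoulli numbers vanish for k >= 3.
Computing B_8 = -1/30, so 6 * B_8 = 6 * -1/30 = -1/5.

-1/5


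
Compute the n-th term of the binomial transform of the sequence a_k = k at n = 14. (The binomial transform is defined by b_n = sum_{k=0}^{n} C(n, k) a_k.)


With a_k = k, b_n = sum_{k=0}^{n} C(n, k) k. Using k * C(n, k) = n * C(n-1, k-1) gives b_n = n * sum_{k>=1} C(n-1, k-1) = n * 2^(n-1).
For n = 14: 14 * 2^13 = 14 * 8192 = 114688.

114688


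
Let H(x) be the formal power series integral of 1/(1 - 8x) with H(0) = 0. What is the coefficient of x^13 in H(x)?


1/(1 - 8x) = sum_{k>=0} 8^k x^k. Integrating termwise with H(0) = 0:
H(x) = sum_{k>=0} 8^k x^(k+1) / (k+1) = sum_{m>=1} 8^(m-1) x^m / m.
For m = 13: 8^12/13 = 68719476736/13 = 68719476736/13.

68719476736/13


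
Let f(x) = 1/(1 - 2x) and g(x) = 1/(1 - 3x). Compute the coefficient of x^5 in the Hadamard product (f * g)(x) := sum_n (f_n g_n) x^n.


f has coefficients f_k = 2^k and g has coefficients g_k = 3^k, so the Hadamard product has coefficient (f*g)_k = 2^k * 3^k = 6^k.
For k = 5: 6^5 = 7776.

7776


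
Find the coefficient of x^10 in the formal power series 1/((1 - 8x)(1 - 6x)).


By partial fractions or Cauchy convolution:
The coefficient equals sum_{k=0}^{10} 8^k * 6^(10-k).
= 4113568768

4113568768


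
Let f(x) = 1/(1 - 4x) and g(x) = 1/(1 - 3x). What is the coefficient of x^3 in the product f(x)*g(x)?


The coefficient of x^n in f*g is the Cauchy product: sum_{k=0}^{n} a^k * b^(n-k).
With a=4, b=3, n=3:
sum_{k=0}^{3} 4^k * 3^(3-k)
= 175

175


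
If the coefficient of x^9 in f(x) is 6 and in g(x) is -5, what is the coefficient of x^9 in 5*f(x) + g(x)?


Scalar multiplication scales coefficients: 5 * 6 = 30.
Then add the g coefficient: 30 + -5
= 25

25


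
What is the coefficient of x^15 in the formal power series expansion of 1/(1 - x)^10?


The negative binomial / multiset identity is
1/(1 - x)^r = sum_{k>=0} C(k + r - 1, r - 1) x^k.
Here r = 10 and k = 15, so the coefficient is
C(15 + 9, 9) = C(24, 9)
= 1307504

1307504


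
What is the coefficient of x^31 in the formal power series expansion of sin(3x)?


The Maclaurin series is sin(t) = sum_{k>=0} (-1)^k t^(2k+1) / (2k+1)!, so substituting t = 3x, only odd powers of x are nonzero, with coefficient of x^(2k+1) equal to (-1)^k 3^(2k+1) / (2k+1)!.
Write 31 = 2*15 + 1, giving the coefficient (-1)^15 * 3^31 / 31! = -617673396283947/8222838654177922817725562880000000 = -129140163/1719191291889603051520000000.

-129140163/1719191291889603051520000000


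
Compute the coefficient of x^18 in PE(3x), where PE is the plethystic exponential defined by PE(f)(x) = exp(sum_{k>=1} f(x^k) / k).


With f(x) = 3x, the exponent is sum_{k>=1} 3 x^k / k = 3 * (-ln(1 - x)). Exponentiating:
PE(3x) = exp(-3 ln(1 - x)) = 1/(1 - x)^3.
By the negative binomial expansion, [x^n] 1/(1 - x)^3 = C(n + 2, 2).
For n = 18: C(20, 2) = 190.

190


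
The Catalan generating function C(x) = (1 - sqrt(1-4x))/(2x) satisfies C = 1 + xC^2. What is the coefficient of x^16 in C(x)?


Substituting x -> x scales the n-th coefficient by 1, so [x^16] C(x) = C_16.
C_16 = C(2*16, 16)/(17) = 601080390/17 = 35357670.
= 35357670.

35357670


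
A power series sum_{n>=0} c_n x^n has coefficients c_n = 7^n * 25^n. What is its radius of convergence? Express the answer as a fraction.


By the root test (Cauchy-Hadamard), the radius is R = 1 / limsup_n |c_n|^(1/n).
Here |c_n|^(1/n) = (7^n * 25^n)^(1/n) = 7 * 25 = 175 for all n.
So R = 1/175 = 1/175.

1/175


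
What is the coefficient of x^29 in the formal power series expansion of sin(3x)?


The Maclaurin series is sin(t) = sum_{k>=0} (-1)^k t^(2k+1) / (2k+1)!, so substituting t = 3x, only odd powers of x are nonzero, with coefficient of x^(2k+1) equal to (-1)^k 3^(2k+1) / (2k+1)!.
Write 29 = 2*14 + 1, giving the coefficient (-1)^14 * 3^29 / 29! = 68630377364883/8841761993739701954543616000000 = 43046721/5545778360934203392000000.

43046721/5545778360934203392000000


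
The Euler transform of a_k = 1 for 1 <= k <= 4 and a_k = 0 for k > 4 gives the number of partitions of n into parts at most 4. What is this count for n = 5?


Partitions of 5 into parts at most 4:
Using generating function (1-x)^(-1)(1-x^2)^(-1)...(1-x^4)^(-1),
the coefficient of x^5 = 6

6


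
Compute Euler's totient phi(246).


phi(n) counts integers in [1, n] coprime to n. Using the multiplicative formula phi(n) = n * prod_{p | n} (1 - 1/p):
246 = 2 * 3 * 41, so
phi(246) = 246 * (1 - 1/2) * (1 - 1/3) * (1 - 1/41) = 80.

80


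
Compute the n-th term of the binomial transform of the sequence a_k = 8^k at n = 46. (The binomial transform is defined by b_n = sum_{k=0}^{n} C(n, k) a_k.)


With a_k = 8^k, b_n = sum_{k=0}^{n} C(n, k) 8^k = (1 + 8)^n by the binomial theorem.
For n = 46: (1 + 8)^46 = 9^46 = 78551672112789411833022577315290546060373041.

78551672112789411833022577315290546060373041


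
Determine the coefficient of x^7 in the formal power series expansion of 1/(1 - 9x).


The geometric series identity gives 1/(1 - c x) = sum_{k>=0} c^k x^k, so the coefficient of x^k is c^k.
Here c = 9 and k = 7.
Computing: 9^7 = 4782969

4782969


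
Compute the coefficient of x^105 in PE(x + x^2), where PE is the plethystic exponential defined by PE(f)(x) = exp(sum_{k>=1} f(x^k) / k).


With f(x) = x + x^2, the exponent is sum_{k>=1} (x^k + x^(2k)) / k = -ln(1 - x) - ln(1 - x^2). Exponentiating:
PE(x + x^2) = 1 / ((1 - x)(1 - x^2)).
This is the generating function for partitions of n into parts of size 1 or 2. The number of 2's can be any j in 0..52, and the rest are 1's, so
[x^105] = floor(105/2) + 1 = 53.

53


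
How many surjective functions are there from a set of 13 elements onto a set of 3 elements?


By inclusion-exclusion on which target elements are missed, the number of surjections from an n-set onto a k-set is
surj(n, k) = sum_{j=0}^{k} (-1)^j C(k, j) (k - j)^n.
Equivalently surj(n, k) = k! * S(n, k), where S(n, k) is the Stirling number of the second kind.
For n = 13, k = 3:
S(13, 3) = 261625, so
surj = 3! * 261625 = 6 * 261625 = 1569750.

1569750


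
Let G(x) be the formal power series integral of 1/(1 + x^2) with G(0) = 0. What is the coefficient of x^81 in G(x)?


1/(1 + x^2) = sum_{j>=0} (-1)^j x^(2j). Integrating termwise with G(0) = 0:
G(x) = sum_{j>=0} (-1)^j x^(2j+1) / (2j+1) = arctan(x).
Only odd powers are nonzero. For x^81 write 81 = 2*40 + 1, giving
(-1)^40 / 81 = 1/81 = 1/81.

1/81


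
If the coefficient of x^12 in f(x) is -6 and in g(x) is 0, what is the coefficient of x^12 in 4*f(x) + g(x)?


Scalar multiplication scales coefficients: 4 * -6 = -24.
Then add the g coefficient: -24 + 0
= -24

-24


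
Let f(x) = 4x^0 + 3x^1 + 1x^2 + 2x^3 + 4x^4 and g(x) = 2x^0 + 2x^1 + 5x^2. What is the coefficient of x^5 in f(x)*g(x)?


Cauchy product at x^5:
2*5 + 4*2
= 18

18


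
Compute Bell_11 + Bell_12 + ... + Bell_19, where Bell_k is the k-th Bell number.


Recall Bell_k counts set partitions of a k-set (with Bell_0 = 1 by convention).
Bell_11 through Bell_19: 678570, 4213597, 27644437, 190899322, 1382958545, 10480142147, 82864869804, 682076806159, 5832742205057
Sum = 678570 + 4213597 + 27644437 + 190899322 + 1382958545 + 10480142147 + 82864869804 + 682076806159 + 5832742205057 = 6609770417638.

6609770417638


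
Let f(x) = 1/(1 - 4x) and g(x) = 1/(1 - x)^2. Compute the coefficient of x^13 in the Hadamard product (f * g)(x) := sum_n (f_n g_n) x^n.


f has coefficients f_k = 4^k. For g = 1/(1 - x)^2 the coefficient is g_k = C(k + 1, 1) = k + 1. The Hadamard coefficient is (f * g)_k = 4^k * (k + 1).
For k = 13: 4^13 * 14 = 67108864 * 14 = 939524096.

939524096


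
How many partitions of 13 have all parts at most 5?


Using the generating function (1-x)^(-1)(1-x^2)^(-1)...(1-x^5)^(-1),
the coefficient of x^13 counts these restricted partitions.
Result = 57

57


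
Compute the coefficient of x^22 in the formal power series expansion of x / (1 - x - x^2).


Let f(x) = sum_{k>=0} a_k x^k. Multiplying f(x) * (1 - x - x^2) = x and matching coefficients gives a_0 = 0, a_1 = 1, and a_k = a_{k-1} + a_{k-2} for k >= 2. These are the Fibonacci numbers F_k.
Iterating from F_0 = 0, F_1 = 1:
F_0=0, F_1=1, F_2=1, F_3=2, F_4=3, F_5=5, F_6=8, F_7=13, F_8=21, F_9=34, ...
F_22 = 17711.

17711


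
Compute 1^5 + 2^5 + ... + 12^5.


This power sum has a closed form given by Faulhaber's formula
sum_{k=1}^{m} k^p = (1 / (p + 1)) * sum_{j=0}^{p} C(p + 1, j) B_j m^(p + 1 - j),
but for small m direct computation is fastest:
1 + 32 + 243 + 1024 + 3125 + 7776 + 16807 + 32768 + 59049 + 100000 + 161051 + 248832 = 630708.

630708


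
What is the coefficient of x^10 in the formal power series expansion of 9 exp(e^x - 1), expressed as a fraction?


exp(e^x - 1) is the exponential generating function for the Bell numbers Bell_k: exp(e^x - 1) = sum_{k>=0} Bell_k x^k / k!.
So the coefficient of x^10 in 9 exp(e^x - 1) is 9 Bell_10 / 10!.
Computing: Bell_10 = 115975 and 10! = 3628800, giving
9 * 115975/3628800 = 4639/16128.

4639/16128


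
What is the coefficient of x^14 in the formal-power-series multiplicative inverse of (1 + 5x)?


The inverse is 1/(1 + 5x). Apply the geometric identity 1/(1 - y) = sum_{k>=0} y^k with y = -5x:
1/(1 + 5x) = sum_{k>=0} (-5)^k x^k.
So the coefficient of x^14 is (-5)^14 = 6103515625.

6103515625


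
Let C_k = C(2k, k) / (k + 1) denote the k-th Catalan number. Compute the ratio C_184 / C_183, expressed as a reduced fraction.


Using C_k = (2k)! / (k! (k+1)!), the ratio C_{k+1}/C_k simplifies to
C_{k+1}/C_k = [(2k+2)! / ((k+1)! (k+2)!)] * [k! (k+1)! / (2k)!]
 = (2k+2)(2k+1) / ((k+1)(k+2)) = 2(2k+1) / (k+2).
For k = 183: 2(2*183 + 1) / (183 + 2) = 734/185 = 734/185.

734/185


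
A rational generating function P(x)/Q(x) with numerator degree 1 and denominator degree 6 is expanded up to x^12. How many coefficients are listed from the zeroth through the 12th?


Expanding up to x^12 gives the coefficients for x^0, x^1, ..., x^12.
That is 12 + 1 = 13 coefficients in total.

13


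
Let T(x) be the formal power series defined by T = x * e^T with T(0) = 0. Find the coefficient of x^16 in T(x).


Apply the Lagrange inversion formula: if T = x * phi(T) with phi(t) = e^t, then
[x^n] T = (1/n) [t^(n-1)] phi(t)^n = (1/n) [t^(n-1)] e^(n t) = (1/n) * n^(n-1) / (n-1)! = n^(n-1) / n!.
When c = 1 this is the Cayley count of rooted labeled trees on n vertices, divided by n!.
For n = 16: 16^15 / 16! = 1152921504606846976/20922789888000 = 35184372088832/638512875.

35184372088832/638512875


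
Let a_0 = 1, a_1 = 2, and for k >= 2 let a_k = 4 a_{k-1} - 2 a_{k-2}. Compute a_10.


Iterating the recurrence forward:
a_0 = 1
a_1 = 2
a_2 = 4*2 - 2*1 = 6
a_3 = 4*6 - 2*2 = 20
a_4 = 4*20 - 2*6 = 68
a_5 = 4*68 - 2*20 = 232
a_6 = 4*232 - 2*68 = 792
a_7 = 4*792 - 2*232 = 2704
a_8 = 4*2704 - 2*792 = 9232
a_9 = 4*9232 - 2*2704 = 31520
a_10 = 4*31520 - 2*9232 = 107616
So a_10 = 107616.

107616


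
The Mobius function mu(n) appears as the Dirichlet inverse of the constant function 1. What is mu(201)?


201 = 3 * 67 (all distinct primes).
mu(201) = (-1)^2 = 1

1


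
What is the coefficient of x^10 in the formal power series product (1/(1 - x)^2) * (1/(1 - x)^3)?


Combine the factors: (1/(1 - x)^2) * (1/(1 - x)^3) = 1/(1 - x)^5.
Then use 1/(1 - x)^r = sum_{k>=0} C(k + r - 1, r - 1) x^k with r = 5 and k = 10:
C(14, 4) = 1001.

1001


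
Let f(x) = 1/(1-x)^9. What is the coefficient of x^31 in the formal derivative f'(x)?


Differentiate: d/dx [ 1/(1-x)^r ] = r / (1-x)^(r+1).
Here r = 9, so f'(x) = 9 / (1-x)^10.
The expansion of 1/(1-x)^(r+1) has coefficient of x^n equal to C(n+r, r).
So the coefficient of x^31 in f'(x) is
9 * C(40, 9) = 9 * 273438880 = 2460949920

2460949920


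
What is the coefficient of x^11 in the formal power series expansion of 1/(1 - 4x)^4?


The general identity 1/(1 - c x)^r = sum_{k>=0} c^k C(k + r - 1, r - 1) x^k follows by substituting y = c x into 1/(1 - y)^r = sum_{k>=0} C(k + r - 1, r - 1) y^k.
For c = 4, r = 4, k = 11:
4^11 * C(14, 3) = 4194304 * 364 = 1526726656.

1526726656


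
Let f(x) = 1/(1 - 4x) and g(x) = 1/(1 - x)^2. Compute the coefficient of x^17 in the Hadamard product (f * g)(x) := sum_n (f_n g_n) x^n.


f has coefficients f_k = 4^k. For g = 1/(1 - x)^2 the coefficient is g_k = C(k + 1, 1) = k + 1. The Hadamard coefficient is (f * g)_k = 4^k * (k + 1).
For k = 17: 4^17 * 18 = 17179869184 * 18 = 309237645312.

309237645312


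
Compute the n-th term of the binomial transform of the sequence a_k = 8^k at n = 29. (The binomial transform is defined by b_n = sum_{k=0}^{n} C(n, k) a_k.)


With a_k = 8^k, b_n = sum_{k=0}^{n} C(n, k) 8^k = (1 + 8)^n by the binomial theorem.
For n = 29: (1 + 8)^29 = 9^29 = 4710128697246244834921603689.

4710128697246244834921603689


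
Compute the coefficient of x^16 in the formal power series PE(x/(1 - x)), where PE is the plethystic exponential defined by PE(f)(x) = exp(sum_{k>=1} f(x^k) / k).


For f(x) = x/(1 - x) we have
sum_{k>=1} f(x^k) / k = sum_{k>=1} (1/k) * x^k / (1 - x^k) = sum_{k, m >= 1} x^(k m) / k,
which after exponentiating simplifies to
PE(x/(1 - x)) = prod_{k>=1} 1 / (1 - x^k).
This is the generating function for the partition function p(n), so the coefficient of x^16 is p(16).
Computing p(16) by dynamic programming over parts 1, 2, ..., 16: p(16) = 231.

231


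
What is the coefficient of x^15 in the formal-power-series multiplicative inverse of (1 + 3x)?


The inverse is 1/(1 + 3x). Apply the geometric identity 1/(1 - y) = sum_{k>=0} y^k with y = -3x:
1/(1 + 3x) = sum_{k>=0} (-3)^k x^k.
So the coefficient of x^15 is (-3)^15 = -14348907.

-14348907


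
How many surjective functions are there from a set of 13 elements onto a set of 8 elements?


By inclusion-exclusion on which target elements are missed, the number of surjections from an n-set onto a k-set is
surj(n, k) = sum_{j=0}^{k} (-1)^j C(k, j) (k - j)^n.
Equivalently surj(n, k) = k! * S(n, k), where S(n, k) is the Stirling number of the second kind.
For n = 13, k = 8:
S(13, 8) = 1899612, so
surj = 8! * 1899612 = 40320 * 1899612 = 76592355840.

76592355840


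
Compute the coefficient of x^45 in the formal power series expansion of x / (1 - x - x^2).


Let f(x) = sum_{k>=0} a_k x^k. Multiplying f(x) * (1 - x - x^2) = x and matching coefficients gives a_0 = 0, a_1 = 1, and a_k = a_{k-1} + a_{k-2} for k >= 2. These are the Fibonacci numbers F_k.
Iterating from F_0 = 0, F_1 = 1:
F_0=0, F_1=1, F_2=1, F_3=2, F_4=3, F_5=5, F_6=8, F_7=13, F_8=21, F_9=34, ...
F_45 = 1134903170.

1134903170


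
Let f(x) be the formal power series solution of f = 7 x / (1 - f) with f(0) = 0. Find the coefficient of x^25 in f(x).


Apply Lagrange inversion: f = 7 x * phi(f) with phi(t) = 1/(1 - t), so
[x^n] f = 7^n * (1/n) [t^(n-1)] phi(t)^n = 7^n * (1/n) [t^(n-1)] (1 - t)^(-n) = 7^n * (1/n) C(2n - 2, n - 1) = 7^n * C_{n-1}.
For n = 25: C_24 = C(48, 24) / 25 = 32247603683100/25 = 1289904147324.
With the 7^25 = 1341068619663964900807 factor, the coefficient is 1341068619663964900807 * 1289904147324 = 1729849974350620304784517574490468.

1729849974350620304784517574490468


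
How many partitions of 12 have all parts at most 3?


Using the generating function (1-x)^(-1)(1-x^2)^(-1)(1-x^3)^(-1),
the coefficient of x^12 counts these restricted partitions.
Result = 19

19


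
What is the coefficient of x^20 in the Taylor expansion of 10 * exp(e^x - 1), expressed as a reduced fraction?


exp(e^x - 1) = sum_{k>=0} Bell_k x^k / k!, where Bell_k is the k-th Bell number.
So the coefficient of x^20 is 10 * Bell_20 / 20!.
Computing: Bell_20 = 51724158235372 and 20! = 2432902008176640000, giving
10 * 51724158235372/2432902008176640000 = 263898766507/1241276534784000.

263898766507/1241276534784000


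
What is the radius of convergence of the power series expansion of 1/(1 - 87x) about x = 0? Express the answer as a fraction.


Expanding 1/(1 - 87x) = sum_{k>=0} 87^k x^k, the series converges when |87x| < 1, i.e., |x| < 1/87.
So the radius of convergence is 1/87 = 1/87.

1/87


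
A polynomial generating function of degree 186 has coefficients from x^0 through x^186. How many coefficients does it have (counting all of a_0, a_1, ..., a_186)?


A polynomial of degree 186 takes the form a_0 + a_1 x + ... + a_186 x^186.
The number of coefficients is 186 + 1 = 187.

187


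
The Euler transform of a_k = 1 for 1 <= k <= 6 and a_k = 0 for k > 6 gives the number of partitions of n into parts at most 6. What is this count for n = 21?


Partitions of 21 into parts at most 6:
Using generating function (1-x)^(-1)(1-x^2)^(-1)...(1-x^6)^(-1),
the coefficient of x^21 = 331

331


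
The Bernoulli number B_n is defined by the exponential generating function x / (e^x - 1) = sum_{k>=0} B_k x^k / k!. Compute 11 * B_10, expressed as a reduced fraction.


Bernoulli numbers can also be computed recursively via B_0 = 1 and sum_{j=0}^{m} C(m+1, j) B_j = 0 for m >= 1. Odd-index Bernoulli numbers vanish for k >= 3.
Computing B_10 = 5/66, so 11 * B_10 = 11 * 5/66 = 5/6.

5/6


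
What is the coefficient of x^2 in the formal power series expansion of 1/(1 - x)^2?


The negative binomial / multiset identity is
1/(1 - x)^r = sum_{k>=0} C(k + r - 1, r - 1) x^k.
Here r = 2 and k = 2, so the coefficient is
C(2 + 1, 1) = C(3, 1)
= 3

3


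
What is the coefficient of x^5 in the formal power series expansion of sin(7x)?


The Maclaurin series is sin(t) = sum_{k>=0} (-1)^k t^(2k+1) / (2k+1)!, so substituting t = 7x, only odd powers of x are nonzero, with coefficient of x^(2k+1) equal to (-1)^k 7^(2k+1) / (2k+1)!.
Write 5 = 2*2 + 1, giving the coefficient (-1)^2 * 7^5 / 5! = 16807/120 = 16807/120.

16807/120


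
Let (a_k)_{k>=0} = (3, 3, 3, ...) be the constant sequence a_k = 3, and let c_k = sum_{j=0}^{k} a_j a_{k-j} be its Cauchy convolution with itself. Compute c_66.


Since a_j = 3 for all j >= 0, the convolution sum becomes
c_k = sum_{j=0}^{k} 3 * 3 = 9 * (k + 1).
Equivalently, the generating function of (a_k) is 3/(1 - x) and its square is 9/(1 - x)^2 = sum_{k>=0} 9(k + 1) x^k.
For k = 66: 9 * 67 = 603.

603


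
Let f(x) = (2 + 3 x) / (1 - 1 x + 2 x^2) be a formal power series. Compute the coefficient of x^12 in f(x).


Write f(x) = sum_{k>=0} a_k x^k. Multiplying both sides by 1 - 1 x + 2 x^2 gives
(1 - 1 x + 2 x^2) sum_{k>=0} a_k x^k = 2 + 3 x.
Matching coefficients:
 x^0: a_0 = 2
 x^1: a_1 - 1 a_0 = 3  =>  a_1 = 1*2 + 3 = 5
 x^k (k >= 2): a_k = 1 a_{k-1} - 2 a_{k-2}.
Iterating: a_2 = 1, a_3 = -9, a_4 = -11, a_5 = 7, a_6 = 29, a_7 = 15, a_8 = -43, a_9 = -73, a_10 = 13, a_11 = 159, a_12 = 133.
So the coefficient of x^12 is 133.

133


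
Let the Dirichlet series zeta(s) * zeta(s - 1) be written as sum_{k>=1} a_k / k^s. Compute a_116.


Convolution gives a_k = sum_{d | k} d * 1 = sum_{d | k} d = sigma(k), the sum of positive divisors of k.
For k = 116, the divisors are 1, 2, 4, 29, 58, 116, so
sigma(116) = 1 + 2 + 4 + 29 + 58 + 116 = 210.

210


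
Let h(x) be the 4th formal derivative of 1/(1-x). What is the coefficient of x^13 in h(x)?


Differentiating 4 times: d^4/dx^4 [1/(1-x)] = 4!/(1-x)^5.
The expansion 1/(1-x)^5 = sum_{k>=0} C(k+4, 4) x^k, so the coefficient of x^n in 4!/(1-x)^5 is 4! * C(n+4, 4).
For n = 13: 24 * C(17, 4) = 24 * 2380 = 57120

57120


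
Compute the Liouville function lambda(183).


The Liouville function is lambda(k) = (-1)^Omega(k), where Omega(k) counts the prime factors of k with multiplicity.
Factoring: 183 = 3 * 61, so Omega(183) = 2.
lambda(183) = (-1)^2 = 1.

1


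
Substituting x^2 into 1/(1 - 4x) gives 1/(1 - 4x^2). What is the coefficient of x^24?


The coefficient of x^(2m) in 1/(1 - 4x^2) is 4^m.
With n = 24 = 2*12, the coefficient is 4^12 = 16777216.

16777216


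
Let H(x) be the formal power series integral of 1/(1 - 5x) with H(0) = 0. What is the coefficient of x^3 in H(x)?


1/(1 - 5x) = sum_{k>=0} 5^k x^k. Integrating termwise with H(0) = 0:
H(x) = sum_{k>=0} 5^k x^(k+1) / (k+1) = sum_{m>=1} 5^(m-1) x^m / m.
For m = 3: 5^2/3 = 25/3 = 25/3.

25/3


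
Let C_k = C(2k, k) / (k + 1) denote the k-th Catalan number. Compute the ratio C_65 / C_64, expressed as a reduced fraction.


Using C_k = (2k)! / (k! (k+1)!), the ratio C_{k+1}/C_k simplifies to
C_{k+1}/C_k = [(2k+2)! / ((k+1)! (k+2)!)] * [k! (k+1)! / (2k)!]
 = (2k+2)(2k+1) / ((k+1)(k+2)) = 2(2k+1) / (k+2).
For k = 64: 2(2*64 + 1) / (64 + 2) = 258/66 = 43/11.

43/11


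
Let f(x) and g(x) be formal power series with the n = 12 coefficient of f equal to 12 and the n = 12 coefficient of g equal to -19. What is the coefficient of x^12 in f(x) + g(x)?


Addition of formal power series is termwise.
The coefficient of x^12 in f + g = 12 + -19
= -7

-7


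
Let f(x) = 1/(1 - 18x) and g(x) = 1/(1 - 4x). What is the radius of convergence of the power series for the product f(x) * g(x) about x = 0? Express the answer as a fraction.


The radius of 1/(1 - 18x) is 1/18 (nearest singularity at x = 1/18), and the radius of 1/(1 - 4x) is 1/4.
The product f(x)*g(x) = 1/((1 - 18x)(1 - 4x)) has singularities at both 1/18 and 1/4, so its radius of convergence is the distance to the nearest one:
min(1/18, 1/4) = 1/18.

1/18


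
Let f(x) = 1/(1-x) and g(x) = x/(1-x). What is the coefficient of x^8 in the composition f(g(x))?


First simplify the composition: f(g(x)) = 1/(1 - x/(1-x)) = (1-x)/((1-x) - x) = (1-x)/(1-2x).
Now extract the coefficient. Write (1-x)/(1-2x) = 1/(1-2x) - x/(1-2x).
The coefficient of x^n in 1/(1-2x) is 2^n, and in x/(1-2x) is 2^(n-1) (for n >= 1).
So the coefficient of x^8 is 2^8 - 2^7 = 256 - 128 = 128.

128


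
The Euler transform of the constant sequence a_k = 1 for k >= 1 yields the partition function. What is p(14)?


The Euler transform converts the sequence a_k = 1 into the number of integer partitions.
Using the recurrence or dynamic programming:
p(14) = 135

135


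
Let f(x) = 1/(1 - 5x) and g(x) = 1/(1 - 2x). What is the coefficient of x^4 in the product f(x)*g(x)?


The coefficient of x^n in f*g is the Cauchy product: sum_{k=0}^{n} a^k * b^(n-k).
With a=5, b=2, n=4:
sum_{k=0}^{4} 5^k * 2^(4-k)
= 1031

1031


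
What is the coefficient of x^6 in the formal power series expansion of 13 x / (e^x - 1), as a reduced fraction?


The exponential generating function for Bernoulli numbers is
x / (e^x - 1) = sum_{k>=0} B_k x^k / k!.
So the coefficient of x^6 in 13 x / (e^x - 1) is 13 B_6 / 6!.
Computing: B_6 = 1/42, 6! = 720, giving
13 * 1/42 / 720 = 13/30240.

13/30240
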